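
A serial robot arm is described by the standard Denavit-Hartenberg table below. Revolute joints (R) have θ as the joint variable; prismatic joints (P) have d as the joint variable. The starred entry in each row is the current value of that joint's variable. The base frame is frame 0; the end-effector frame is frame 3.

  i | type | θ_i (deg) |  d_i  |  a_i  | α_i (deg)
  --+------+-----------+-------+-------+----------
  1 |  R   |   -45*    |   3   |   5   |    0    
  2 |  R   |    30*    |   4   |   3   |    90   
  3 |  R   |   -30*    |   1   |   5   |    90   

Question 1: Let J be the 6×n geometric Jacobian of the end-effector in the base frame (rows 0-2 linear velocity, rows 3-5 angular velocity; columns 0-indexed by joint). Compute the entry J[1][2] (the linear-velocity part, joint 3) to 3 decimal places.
-0.647

axis z_2 = (-0.2588,-0.9659,0.0000); lever o_n−o_2 = (3.9238,-2.0866,-2.5000)
cross product → J_v[:, 2] = (2.4148,-0.6470,4.3301)
J_ω[:, 2] = z_2
entry J[1][2] = -0.6470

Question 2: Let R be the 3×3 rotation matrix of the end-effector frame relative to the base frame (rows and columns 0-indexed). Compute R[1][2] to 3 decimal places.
End-effector z-axis (col 2 of R) = (-0.4830,0.1294,-0.8660)
R[1][2] = 0.1294

0.129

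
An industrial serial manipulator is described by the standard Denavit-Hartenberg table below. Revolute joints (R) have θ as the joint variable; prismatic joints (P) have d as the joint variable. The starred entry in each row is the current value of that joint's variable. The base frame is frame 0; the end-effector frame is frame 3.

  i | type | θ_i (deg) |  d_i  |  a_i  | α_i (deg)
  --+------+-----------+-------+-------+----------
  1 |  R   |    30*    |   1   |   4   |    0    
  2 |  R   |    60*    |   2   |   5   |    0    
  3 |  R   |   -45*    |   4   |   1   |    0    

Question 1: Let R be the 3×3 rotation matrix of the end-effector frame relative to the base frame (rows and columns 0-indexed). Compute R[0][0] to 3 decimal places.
0.707

End-effector x-axis (col 0 of R) = (0.7071,0.7071,0.0000)
R[0][0] = 0.7071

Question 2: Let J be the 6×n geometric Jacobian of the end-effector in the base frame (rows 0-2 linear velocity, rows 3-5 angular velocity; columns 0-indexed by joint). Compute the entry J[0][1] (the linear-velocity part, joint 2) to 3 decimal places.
-5.707

axis z_1 = (0.0000,0.0000,1.0000); lever o_n−o_1 = (0.7071,5.7071,6.0000)
cross product → J_v[:, 1] = (-5.7071,0.7071,0.0000)
J_ω[:, 1] = z_1
entry J[0][1] = -5.7071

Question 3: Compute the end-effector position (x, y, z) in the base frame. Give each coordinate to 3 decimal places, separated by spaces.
after link 1: o_1 = (3.4641, 2.0000, 1.0000)
after link 2: o_2 = (3.4641, 7.0000, 3.0000)
after link 3: o_3 = (4.1712, 7.7071, 7.0000)

4.171 7.707 7.000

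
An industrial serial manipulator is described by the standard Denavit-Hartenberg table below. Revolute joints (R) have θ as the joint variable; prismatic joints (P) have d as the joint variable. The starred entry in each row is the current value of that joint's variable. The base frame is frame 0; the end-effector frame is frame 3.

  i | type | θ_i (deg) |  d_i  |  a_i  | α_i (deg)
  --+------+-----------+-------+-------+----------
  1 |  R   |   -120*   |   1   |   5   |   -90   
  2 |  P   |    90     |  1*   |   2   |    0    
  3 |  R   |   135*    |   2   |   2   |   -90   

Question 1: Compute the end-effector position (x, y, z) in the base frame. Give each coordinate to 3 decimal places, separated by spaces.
after link 1: o_1 = (-2.5000, -4.3301, 1.0000)
after link 2: o_2 = (-1.6340, -4.8301, -1.0000)
after link 3: o_3 = (0.8052, -4.6054, 0.4142)

0.805 -4.605 0.414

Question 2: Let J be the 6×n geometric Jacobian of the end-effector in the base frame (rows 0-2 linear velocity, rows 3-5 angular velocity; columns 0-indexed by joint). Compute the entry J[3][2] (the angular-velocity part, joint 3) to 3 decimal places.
0.866

axis z_2 = (0.8660,-0.5000,0.0000); lever o_n−o_2 = (2.4392,0.2247,1.4142)
cross product → J_v[:, 2] = (-0.7071,-1.2247,1.4142)
J_ω[:, 2] = z_2
entry J[3][2] = 0.8660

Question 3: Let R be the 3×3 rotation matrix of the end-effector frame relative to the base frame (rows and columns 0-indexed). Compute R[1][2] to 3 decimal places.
-0.612

End-effector z-axis (col 2 of R) = (-0.3536,-0.6124,0.7071)
R[1][2] = -0.6124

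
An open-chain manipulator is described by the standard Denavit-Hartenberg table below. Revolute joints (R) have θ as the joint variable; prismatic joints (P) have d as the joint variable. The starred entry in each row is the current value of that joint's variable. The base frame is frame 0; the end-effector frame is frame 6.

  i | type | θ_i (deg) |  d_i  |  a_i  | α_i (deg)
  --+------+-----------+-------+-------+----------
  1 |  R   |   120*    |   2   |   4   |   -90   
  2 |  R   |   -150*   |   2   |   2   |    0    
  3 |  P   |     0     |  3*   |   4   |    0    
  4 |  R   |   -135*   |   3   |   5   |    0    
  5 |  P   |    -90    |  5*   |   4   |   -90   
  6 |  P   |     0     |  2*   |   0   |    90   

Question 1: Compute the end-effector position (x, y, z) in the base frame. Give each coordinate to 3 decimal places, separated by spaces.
-13.498 -2.621 -0.726

after link 1: o_1 = (-2.0000, 3.4641, 2.0000)
after link 2: o_2 = (-2.8660, 0.9641, 3.0000)
after link 3: o_3 = (-3.7321, -3.5359, 5.0000)
after link 4: o_4 = (-6.9772, -3.9152, 0.1704)
after link 5: o_5 = (-13.2392, -3.0691, 1.2056)
after link 6: o_6 = (-13.4980, -2.6208, -0.7262)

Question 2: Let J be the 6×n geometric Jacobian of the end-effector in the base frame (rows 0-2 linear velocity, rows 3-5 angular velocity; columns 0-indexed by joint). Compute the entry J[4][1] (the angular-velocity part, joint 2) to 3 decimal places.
-0.500

axis z_1 = (-0.8660,-0.5000,0.0000); lever o_n−o_1 = (-11.4980,-6.0849,-2.7262)
cross product → J_v[:, 1] = (1.3631,-2.3610,-0.4793)
J_ω[:, 1] = z_1
entry J[4][1] = -0.5000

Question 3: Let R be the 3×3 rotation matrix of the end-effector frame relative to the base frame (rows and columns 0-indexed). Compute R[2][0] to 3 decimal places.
0.259

End-effector x-axis (col 0 of R) = (-0.4830,0.8365,0.2588)
R[2][0] = 0.2588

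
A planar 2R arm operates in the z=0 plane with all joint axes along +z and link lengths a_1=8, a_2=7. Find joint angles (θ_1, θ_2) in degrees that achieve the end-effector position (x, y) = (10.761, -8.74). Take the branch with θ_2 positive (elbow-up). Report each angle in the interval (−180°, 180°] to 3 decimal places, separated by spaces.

cos θ_2 = (192.1867−8²−7²)/(2·8·7) = 0.7070; θ_2 = 45.0067° (elbow-up)
β = atan2(-8.7400,10.7610) = -39.0832°; ψ = atan2(4.9503,12.9492) = 20.9213°
θ_1 = β − ψ = -60.0045°

-60.005 45.007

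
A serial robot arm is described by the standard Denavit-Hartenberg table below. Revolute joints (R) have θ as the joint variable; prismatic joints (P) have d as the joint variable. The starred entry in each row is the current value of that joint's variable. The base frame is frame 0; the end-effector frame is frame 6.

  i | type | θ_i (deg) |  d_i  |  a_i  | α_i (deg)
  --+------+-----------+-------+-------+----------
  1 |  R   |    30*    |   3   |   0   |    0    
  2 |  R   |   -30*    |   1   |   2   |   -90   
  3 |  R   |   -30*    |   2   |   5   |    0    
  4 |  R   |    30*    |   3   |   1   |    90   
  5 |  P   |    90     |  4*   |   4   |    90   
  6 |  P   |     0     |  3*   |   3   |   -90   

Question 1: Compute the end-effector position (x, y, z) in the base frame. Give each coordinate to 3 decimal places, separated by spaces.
after link 1: o_1 = (0.0000, 0.0000, 3.0000)
after link 2: o_2 = (2.0000, 0.0000, 4.0000)
after link 3: o_3 = (6.3301, 2.0000, 6.5000)
after link 4: o_4 = (7.3301, 5.0000, 6.5000)
after link 5: o_5 = (7.3301, 9.0000, 10.5000)
after link 6: o_6 = (10.3301, 12.0000, 10.5000)

10.330 12.000 10.500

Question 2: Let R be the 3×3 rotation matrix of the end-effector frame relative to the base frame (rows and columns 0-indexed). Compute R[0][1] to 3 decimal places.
-1.000

End-effector y-axis (col 1 of R) = (-1.0000,0.0000,0.0000)
R[0][1] = -1.0000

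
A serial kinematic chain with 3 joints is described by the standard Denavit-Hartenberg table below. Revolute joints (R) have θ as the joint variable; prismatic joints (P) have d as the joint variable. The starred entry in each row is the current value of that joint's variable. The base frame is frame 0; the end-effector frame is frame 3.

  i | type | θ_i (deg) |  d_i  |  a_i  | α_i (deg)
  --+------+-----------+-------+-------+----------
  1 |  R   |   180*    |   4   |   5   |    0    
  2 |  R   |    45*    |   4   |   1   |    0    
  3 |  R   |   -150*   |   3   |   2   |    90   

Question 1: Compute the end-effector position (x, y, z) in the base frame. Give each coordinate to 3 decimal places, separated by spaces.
after link 1: o_1 = (-5.0000, 0.0000, 4.0000)
after link 2: o_2 = (-5.7071, -0.7071, 8.0000)
after link 3: o_3 = (-5.1895, 1.2247, 11.0000)

-5.189 1.225 11.000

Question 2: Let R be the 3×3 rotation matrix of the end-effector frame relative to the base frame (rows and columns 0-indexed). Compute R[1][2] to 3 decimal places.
End-effector z-axis (col 2 of R) = (0.9659,-0.2588,0.0000)
R[1][2] = -0.2588

-0.259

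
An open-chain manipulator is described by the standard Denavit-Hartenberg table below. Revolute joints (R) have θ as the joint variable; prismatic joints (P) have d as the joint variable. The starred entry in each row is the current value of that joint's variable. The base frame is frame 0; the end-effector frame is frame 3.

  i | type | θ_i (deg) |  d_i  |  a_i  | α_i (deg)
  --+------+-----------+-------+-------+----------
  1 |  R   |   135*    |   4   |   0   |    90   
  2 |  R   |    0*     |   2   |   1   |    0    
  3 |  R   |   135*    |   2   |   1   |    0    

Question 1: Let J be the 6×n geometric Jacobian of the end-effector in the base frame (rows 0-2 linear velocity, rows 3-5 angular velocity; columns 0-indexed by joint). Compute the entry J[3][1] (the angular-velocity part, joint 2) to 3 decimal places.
0.707

axis z_1 = (0.7071,0.7071,0.0000); lever o_n−o_1 = (2.6213,3.0355,0.7071)
cross product → J_v[:, 1] = (0.5000,-0.5000,0.2929)
J_ω[:, 1] = z_1
entry J[3][1] = 0.7071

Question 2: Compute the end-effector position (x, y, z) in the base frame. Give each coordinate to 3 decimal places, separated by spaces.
2.621 3.036 4.707

after link 1: o_1 = (0.0000, 0.0000, 4.0000)
after link 2: o_2 = (0.7071, 2.1213, 4.0000)
after link 3: o_3 = (2.6213, 3.0355, 4.7071)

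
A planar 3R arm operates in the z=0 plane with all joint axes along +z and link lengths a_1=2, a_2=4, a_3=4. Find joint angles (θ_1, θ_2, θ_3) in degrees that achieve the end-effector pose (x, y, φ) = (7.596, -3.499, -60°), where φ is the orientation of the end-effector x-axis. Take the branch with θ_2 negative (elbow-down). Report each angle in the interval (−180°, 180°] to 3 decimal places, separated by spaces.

wrist centre = target − a_3·(cos φ, sin φ) = (5.5960, -0.0349)
cos θ_2 = (31.3164−2²−4²)/(2·2·4) = 0.7073; θ_2 = -44.9862° (elbow-down)
β = atan2(-0.0349,5.5960) = -0.3573°; ψ = atan2(-2.8277,4.8291) = -30.3516°
θ_1 = β − ψ = 29.9943°
θ_3 = φ − θ_1 − θ_2 = -45.0081° (wrapped to (-180°,180°])

29.994 -44.986 -45.008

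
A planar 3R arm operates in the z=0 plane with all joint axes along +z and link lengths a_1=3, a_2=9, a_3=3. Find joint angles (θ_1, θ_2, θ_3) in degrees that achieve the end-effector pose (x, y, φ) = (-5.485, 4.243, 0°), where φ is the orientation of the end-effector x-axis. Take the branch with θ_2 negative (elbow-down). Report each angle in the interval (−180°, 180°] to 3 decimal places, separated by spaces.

-135.001 -90.002 -134.997

wrist centre = target − a_3·(cos φ, sin φ) = (-8.4850, 4.2430)
cos θ_2 = (89.9983−3²−9²)/(2·3·9) = -0.0000; θ_2 = -90.0018° (elbow-down)
β = atan2(4.2430,-8.4850) = 153.4322°; ψ = atan2(-9.0000,2.9997) = -71.5667°
θ_1 = β − ψ = 224.9989°
θ_3 = φ − θ_1 − θ_2 = -134.9971° (wrapped to (-180°,180°])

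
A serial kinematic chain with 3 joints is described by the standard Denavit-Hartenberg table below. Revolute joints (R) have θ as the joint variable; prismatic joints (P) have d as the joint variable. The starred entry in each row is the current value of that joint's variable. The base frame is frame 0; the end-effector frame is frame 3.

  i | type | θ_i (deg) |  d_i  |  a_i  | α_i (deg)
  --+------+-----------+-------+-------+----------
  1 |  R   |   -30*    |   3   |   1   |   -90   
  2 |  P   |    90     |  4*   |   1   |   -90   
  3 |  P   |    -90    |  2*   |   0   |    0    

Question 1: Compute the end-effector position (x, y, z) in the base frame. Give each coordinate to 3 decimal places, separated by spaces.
1.134 3.964 2.000

after link 1: o_1 = (0.8660, -0.5000, 3.0000)
after link 2: o_2 = (2.8660, 2.9641, 2.0000)
after link 3: o_3 = (1.1340, 3.9641, 2.0000)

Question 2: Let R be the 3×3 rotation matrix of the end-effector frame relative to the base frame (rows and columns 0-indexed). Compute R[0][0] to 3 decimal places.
End-effector x-axis (col 0 of R) = (0.5000,0.8660,0.0000)
R[0][0] = 0.5000

0.500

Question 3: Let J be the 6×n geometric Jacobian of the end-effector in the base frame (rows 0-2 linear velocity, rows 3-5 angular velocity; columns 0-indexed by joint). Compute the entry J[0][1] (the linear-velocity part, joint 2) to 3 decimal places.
0.500

prismatic axis z_1 = (0.5000,0.8660,0.0000)
J_v[:, 1] = z_1; J_ω[:, 1] = (0,0,0)
entry J[0][1] = 0.5000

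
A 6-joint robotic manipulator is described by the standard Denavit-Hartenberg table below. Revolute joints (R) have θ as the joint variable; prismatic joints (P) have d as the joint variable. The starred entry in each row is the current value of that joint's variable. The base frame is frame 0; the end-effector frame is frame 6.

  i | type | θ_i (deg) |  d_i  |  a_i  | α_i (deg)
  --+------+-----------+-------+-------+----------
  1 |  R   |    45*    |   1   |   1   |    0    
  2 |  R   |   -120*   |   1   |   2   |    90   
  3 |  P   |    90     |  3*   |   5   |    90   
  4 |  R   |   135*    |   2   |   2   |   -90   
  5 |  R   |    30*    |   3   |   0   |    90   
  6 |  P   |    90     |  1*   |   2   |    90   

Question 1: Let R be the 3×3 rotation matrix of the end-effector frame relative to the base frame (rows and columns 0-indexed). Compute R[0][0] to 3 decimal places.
End-effector x-axis (col 0 of R) = (0.6830,0.1830,-0.7071)
R[0][0] = 0.6830

0.683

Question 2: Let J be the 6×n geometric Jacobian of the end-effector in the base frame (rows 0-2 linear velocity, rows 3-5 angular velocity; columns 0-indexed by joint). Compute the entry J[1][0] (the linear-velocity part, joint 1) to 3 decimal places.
0.776

axis z_0 = ẑ; lever o_n−o_0 = (0.7763,-4.3120,1.6967)
cross product → J_v[:, 0] = (4.3120,0.7763,-0.0000)
J_ω[:, 0] = z_0
entry J[1][0] = 0.7763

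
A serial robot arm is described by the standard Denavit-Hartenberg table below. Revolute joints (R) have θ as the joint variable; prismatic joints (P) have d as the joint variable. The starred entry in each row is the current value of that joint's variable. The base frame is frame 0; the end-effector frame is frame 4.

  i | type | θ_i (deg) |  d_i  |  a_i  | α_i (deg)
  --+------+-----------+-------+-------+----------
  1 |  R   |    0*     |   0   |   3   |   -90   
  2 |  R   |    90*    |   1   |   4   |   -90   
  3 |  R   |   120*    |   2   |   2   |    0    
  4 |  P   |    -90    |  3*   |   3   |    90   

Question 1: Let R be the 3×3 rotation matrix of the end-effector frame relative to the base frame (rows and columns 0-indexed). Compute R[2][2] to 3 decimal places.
-0.500

End-effector z-axis (col 2 of R) = (0.0000,0.8660,-0.5000)
R[2][2] = -0.5000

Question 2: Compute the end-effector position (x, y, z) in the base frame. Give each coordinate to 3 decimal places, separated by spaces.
-2.000 -2.232 -5.598

after link 1: o_1 = (3.0000, 0.0000, 0.0000)
after link 2: o_2 = (3.0000, 1.0000, -4.0000)
after link 3: o_3 = (1.0000, -0.7321, -3.0000)
after link 4: o_4 = (-2.0000, -2.2321, -5.5981)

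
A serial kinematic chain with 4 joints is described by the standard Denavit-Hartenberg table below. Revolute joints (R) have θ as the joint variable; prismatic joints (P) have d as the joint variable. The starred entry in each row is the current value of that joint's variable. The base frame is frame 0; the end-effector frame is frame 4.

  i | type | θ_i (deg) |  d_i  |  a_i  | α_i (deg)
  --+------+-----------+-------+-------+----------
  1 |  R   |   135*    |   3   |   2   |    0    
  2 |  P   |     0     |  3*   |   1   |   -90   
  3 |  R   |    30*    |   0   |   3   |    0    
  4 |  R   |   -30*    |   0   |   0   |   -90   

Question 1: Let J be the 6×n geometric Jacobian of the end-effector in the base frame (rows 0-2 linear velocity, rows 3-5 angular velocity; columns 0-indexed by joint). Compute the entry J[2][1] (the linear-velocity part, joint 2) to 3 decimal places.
prismatic axis z_1 = (0.0000,0.0000,1.0000)
J_v[:, 1] = z_1; J_ω[:, 1] = (0,0,0)
entry J[2][1] = 1.0000

1.000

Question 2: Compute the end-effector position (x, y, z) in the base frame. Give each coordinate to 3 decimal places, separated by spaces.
after link 1: o_1 = (-1.4142, 1.4142, 3.0000)
after link 2: o_2 = (-2.1213, 2.1213, 6.0000)
after link 3: o_3 = (-3.9584, 3.9584, 4.5000)
after link 4: o_4 = (-3.9584, 3.9584, 4.5000)

-3.958 3.958 4.500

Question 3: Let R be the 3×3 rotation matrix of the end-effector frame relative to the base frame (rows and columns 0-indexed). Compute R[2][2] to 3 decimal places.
-1.000

End-effector z-axis (col 2 of R) = (-0.0000,-0.0000,-1.0000)
R[2][2] = -1.0000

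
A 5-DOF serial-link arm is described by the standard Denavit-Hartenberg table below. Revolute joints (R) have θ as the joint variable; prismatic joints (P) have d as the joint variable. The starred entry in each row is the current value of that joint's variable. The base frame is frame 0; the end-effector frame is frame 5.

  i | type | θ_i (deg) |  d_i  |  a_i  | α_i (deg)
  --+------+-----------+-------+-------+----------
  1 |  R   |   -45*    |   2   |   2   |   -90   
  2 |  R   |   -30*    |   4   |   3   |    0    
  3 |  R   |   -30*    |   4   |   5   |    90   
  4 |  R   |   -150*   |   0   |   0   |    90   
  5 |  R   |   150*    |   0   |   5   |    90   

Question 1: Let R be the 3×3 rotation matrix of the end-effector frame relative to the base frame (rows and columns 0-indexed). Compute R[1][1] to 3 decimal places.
0.789

End-effector y-axis (col 1 of R) = (0.4356,0.7891,-0.4330)
R[1][1] = 0.7891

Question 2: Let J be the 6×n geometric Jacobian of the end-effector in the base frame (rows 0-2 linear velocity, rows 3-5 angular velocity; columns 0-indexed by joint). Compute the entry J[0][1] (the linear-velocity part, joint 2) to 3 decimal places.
axis z_1 = (0.7071,0.7071,0.0000); lever o_n−o_1 = (10.5876,3.7880,10.3277)
cross product → J_v[:, 1] = (7.3028,-7.3028,-4.8080)
J_ω[:, 1] = z_1
entry J[0][1] = 7.3028

7.303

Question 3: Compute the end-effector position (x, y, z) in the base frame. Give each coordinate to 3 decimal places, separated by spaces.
after link 1: o_1 = (1.4142, -1.4142, 2.0000)
after link 2: o_2 = (6.0798, -0.4229, 3.5000)
after link 3: o_3 = (10.6760, 0.6378, 7.8301)
after link 4: o_4 = (10.6760, 0.6378, 7.8301)
after link 5: o_5 = (12.0018, 2.3738, 12.3277)

12.002 2.374 12.328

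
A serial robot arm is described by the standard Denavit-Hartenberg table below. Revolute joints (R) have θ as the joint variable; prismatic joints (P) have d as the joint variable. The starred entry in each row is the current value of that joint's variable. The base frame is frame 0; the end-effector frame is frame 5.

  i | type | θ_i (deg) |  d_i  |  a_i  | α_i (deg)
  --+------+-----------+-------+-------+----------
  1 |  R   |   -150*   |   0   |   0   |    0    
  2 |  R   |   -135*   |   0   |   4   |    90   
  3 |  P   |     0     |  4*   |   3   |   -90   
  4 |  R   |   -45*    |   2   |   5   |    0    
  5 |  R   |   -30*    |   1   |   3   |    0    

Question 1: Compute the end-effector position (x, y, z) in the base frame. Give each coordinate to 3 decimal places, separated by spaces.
13.006 8.226 3.000

after link 1: o_1 = (0.0000, 0.0000, 0.0000)
after link 2: o_2 = (1.0353, 3.8637, 0.0000)
after link 3: o_3 = (5.6754, 5.7262, 0.0000)
after link 4: o_4 = (10.0056, 8.2262, 2.0000)
after link 5: o_5 = (13.0056, 8.2262, 3.0000)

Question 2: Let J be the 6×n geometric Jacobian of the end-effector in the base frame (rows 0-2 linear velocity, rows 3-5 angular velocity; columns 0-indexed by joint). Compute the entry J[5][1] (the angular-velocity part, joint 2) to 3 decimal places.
1.000

axis z_1 = (0.0000,0.0000,1.0000); lever o_n−o_1 = (13.0056,8.2262,3.0000)
cross product → J_v[:, 1] = (-8.2262,13.0056,0.0000)
J_ω[:, 1] = z_1
entry J[5][1] = 1.0000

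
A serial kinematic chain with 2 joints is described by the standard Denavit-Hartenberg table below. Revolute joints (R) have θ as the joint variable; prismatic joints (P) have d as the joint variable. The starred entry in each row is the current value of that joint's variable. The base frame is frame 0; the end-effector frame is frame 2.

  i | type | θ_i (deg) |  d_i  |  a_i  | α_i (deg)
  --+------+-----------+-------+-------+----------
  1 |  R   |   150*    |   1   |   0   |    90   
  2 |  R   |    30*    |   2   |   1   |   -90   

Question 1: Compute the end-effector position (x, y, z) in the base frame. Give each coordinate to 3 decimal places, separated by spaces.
after link 1: o_1 = (0.0000, 0.0000, 1.0000)
after link 2: o_2 = (0.2500, 2.1651, 1.5000)

0.250 2.165 1.500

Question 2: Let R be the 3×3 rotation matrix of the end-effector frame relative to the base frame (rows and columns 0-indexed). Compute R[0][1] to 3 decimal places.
-0.500

End-effector y-axis (col 1 of R) = (-0.5000,-0.8660,-0.0000)
R[0][1] = -0.5000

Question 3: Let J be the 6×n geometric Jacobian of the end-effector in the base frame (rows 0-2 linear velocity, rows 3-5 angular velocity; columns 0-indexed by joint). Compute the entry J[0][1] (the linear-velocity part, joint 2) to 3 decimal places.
axis z_1 = (0.5000,0.8660,0.0000); lever o_n−o_1 = (0.2500,2.1651,0.5000)
cross product → J_v[:, 1] = (0.4330,-0.2500,0.8660)
J_ω[:, 1] = z_1
entry J[0][1] = 0.4330

0.433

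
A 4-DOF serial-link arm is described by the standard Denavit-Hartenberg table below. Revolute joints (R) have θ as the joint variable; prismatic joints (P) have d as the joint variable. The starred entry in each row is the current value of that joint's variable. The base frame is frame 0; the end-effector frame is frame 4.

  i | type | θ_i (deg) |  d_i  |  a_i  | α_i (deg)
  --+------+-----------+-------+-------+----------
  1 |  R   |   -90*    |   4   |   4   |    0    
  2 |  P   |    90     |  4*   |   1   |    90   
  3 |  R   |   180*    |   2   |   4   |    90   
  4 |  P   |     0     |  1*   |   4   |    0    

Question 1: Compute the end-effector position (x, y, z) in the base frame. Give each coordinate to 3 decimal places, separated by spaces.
-7.000 -6.000 9.000

after link 1: o_1 = (0.0000, -4.0000, 4.0000)
after link 2: o_2 = (1.0000, -4.0000, 8.0000)
after link 3: o_3 = (-3.0000, -6.0000, 8.0000)
after link 4: o_4 = (-7.0000, -6.0000, 9.0000)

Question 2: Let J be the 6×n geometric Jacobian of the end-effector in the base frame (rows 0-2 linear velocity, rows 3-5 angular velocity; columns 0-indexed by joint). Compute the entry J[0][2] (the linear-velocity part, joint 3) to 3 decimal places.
axis z_2 = (0.0000,-1.0000,0.0000); lever o_n−o_2 = (-8.0000,-2.0000,1.0000)
cross product → J_v[:, 2] = (-1.0000,-0.0000,-8.0000)
J_ω[:, 2] = z_2
entry J[0][2] = -1.0000

-1.000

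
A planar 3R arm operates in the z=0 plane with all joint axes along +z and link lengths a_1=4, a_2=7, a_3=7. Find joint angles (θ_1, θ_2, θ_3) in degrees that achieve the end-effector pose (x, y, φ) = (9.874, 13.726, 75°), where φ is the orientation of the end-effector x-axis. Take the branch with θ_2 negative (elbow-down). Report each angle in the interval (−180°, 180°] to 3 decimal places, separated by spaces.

wrist centre = target − a_3·(cos φ, sin φ) = (8.0623, 6.9645)
cos θ_2 = (113.5047−4²−7²)/(2·4·7) = 0.8662; θ_2 = -29.9852° (elbow-down)
β = atan2(6.9645,8.0623) = 40.8218°; ψ = atan2(-3.4984,10.0631) = -19.1700°
θ_1 = β − ψ = 59.9918°
θ_3 = φ − θ_1 − θ_2 = 44.9934° (wrapped to (-180°,180°])

59.992 -29.985 44.993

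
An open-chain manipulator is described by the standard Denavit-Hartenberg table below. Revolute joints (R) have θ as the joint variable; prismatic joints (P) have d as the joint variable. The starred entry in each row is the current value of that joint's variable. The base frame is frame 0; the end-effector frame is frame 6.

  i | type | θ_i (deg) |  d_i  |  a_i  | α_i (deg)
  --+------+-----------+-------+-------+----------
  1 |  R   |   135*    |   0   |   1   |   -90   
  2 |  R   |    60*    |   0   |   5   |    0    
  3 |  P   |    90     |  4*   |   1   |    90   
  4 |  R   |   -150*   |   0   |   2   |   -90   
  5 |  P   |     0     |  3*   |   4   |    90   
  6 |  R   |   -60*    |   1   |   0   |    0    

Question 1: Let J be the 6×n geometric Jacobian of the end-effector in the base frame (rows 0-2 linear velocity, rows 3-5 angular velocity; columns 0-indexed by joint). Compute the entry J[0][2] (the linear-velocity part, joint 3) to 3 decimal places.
-0.707

prismatic axis z_2 = (-0.7071,-0.7071,0.0000)
J_v[:, 2] = z_2; J_ω[:, 2] = (0,0,0)
entry J[0][2] = -0.7071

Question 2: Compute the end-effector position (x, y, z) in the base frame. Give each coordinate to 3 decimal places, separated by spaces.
-3.349 5.609 -3.848

after link 1: o_1 = (-0.7071, 0.7071, 0.0000)
after link 2: o_2 = (-2.4749, 2.4749, -4.3301)
after link 3: o_3 = (-4.6909, -0.9659, -4.8301)
after link 4: o_4 = (-5.0445, 0.8018, -3.9641)
after link 5: o_5 = (-2.9959, 5.2559, -2.9821)
after link 6: o_6 = (-3.3495, 5.6095, -3.8481)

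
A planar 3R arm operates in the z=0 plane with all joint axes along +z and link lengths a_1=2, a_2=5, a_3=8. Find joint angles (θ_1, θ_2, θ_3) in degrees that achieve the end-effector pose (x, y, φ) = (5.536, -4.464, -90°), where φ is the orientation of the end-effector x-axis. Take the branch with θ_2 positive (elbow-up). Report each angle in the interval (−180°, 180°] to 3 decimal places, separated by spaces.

wrist centre = target − a_3·(cos φ, sin φ) = (5.5360, 3.5360)
cos θ_2 = (43.1506−2²−5²)/(2·2·5) = 0.7075; θ_2 = 44.9657° (elbow-up)
β = atan2(3.5360,5.5360) = 32.5675°; ψ = atan2(3.5334,5.5376) = 32.5408°
θ_1 = β − ψ = 0.0267°
θ_3 = φ − θ_1 − θ_2 = -134.9924° (wrapped to (-180°,180°])

0.027 44.966 -134.992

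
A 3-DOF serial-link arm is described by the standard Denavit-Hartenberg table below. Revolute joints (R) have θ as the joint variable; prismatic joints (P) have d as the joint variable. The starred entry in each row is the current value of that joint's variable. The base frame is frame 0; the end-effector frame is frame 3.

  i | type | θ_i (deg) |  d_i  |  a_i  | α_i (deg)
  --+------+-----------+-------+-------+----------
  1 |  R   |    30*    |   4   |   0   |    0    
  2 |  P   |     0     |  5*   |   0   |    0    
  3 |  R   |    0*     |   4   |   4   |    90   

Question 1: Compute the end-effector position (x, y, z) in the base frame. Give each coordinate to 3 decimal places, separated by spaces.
after link 1: o_1 = (0.0000, 0.0000, 4.0000)
after link 2: o_2 = (0.0000, 0.0000, 9.0000)
after link 3: o_3 = (3.4641, 2.0000, 13.0000)

3.464 2.000 13.000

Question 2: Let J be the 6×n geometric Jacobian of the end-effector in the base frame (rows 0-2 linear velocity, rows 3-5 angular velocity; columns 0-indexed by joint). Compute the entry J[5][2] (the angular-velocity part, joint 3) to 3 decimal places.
axis z_2 = (0.0000,0.0000,1.0000); lever o_n−o_2 = (3.4641,2.0000,4.0000)
cross product → J_v[:, 2] = (-2.0000,3.4641,0.0000)
J_ω[:, 2] = z_2
entry J[5][2] = 1.0000

1.000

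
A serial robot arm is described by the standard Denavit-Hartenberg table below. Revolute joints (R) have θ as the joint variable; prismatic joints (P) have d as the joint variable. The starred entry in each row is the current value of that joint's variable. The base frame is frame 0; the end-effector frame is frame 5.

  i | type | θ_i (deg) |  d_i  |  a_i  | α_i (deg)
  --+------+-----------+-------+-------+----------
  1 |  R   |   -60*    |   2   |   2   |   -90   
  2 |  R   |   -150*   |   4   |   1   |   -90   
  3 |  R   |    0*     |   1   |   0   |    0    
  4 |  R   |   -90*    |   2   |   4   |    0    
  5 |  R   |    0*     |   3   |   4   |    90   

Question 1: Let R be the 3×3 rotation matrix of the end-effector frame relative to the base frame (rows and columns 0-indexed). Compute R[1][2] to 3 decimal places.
End-effector z-axis (col 2 of R) = (0.4330,-0.7500,-0.5000)
R[1][2] = -0.7500

-0.750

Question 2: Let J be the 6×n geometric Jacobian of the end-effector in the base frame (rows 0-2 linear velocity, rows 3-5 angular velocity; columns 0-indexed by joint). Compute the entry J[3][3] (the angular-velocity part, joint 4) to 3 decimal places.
0.250

axis z_3 = (0.2500,-0.4330,0.8660); lever o_n−o_3 = (8.1782,1.8349,4.3301)
cross product → J_v[:, 3] = (-3.4641,6.0000,4.0000)
J_ω[:, 3] = z_3
entry J[3][3] = 0.2500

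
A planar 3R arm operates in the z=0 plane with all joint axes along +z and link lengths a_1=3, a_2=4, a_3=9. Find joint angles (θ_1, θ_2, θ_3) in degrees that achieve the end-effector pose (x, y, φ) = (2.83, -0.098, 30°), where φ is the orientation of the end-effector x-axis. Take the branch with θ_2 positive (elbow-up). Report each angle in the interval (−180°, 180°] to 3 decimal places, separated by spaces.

wrist centre = target − a_3·(cos φ, sin φ) = (-4.9642, -4.5980)
cos θ_2 = (45.7852−3²−4²)/(2·3·4) = 0.8660; θ_2 = 29.9973° (elbow-up)
β = atan2(-4.5980,-4.9642) = -137.1933°; ψ = atan2(1.9998,6.4642) = 17.1906°
θ_1 = β − ψ = -154.3839°
θ_3 = φ − θ_1 − θ_2 = 154.3866° (wrapped to (-180°,180°])

-154.384 29.997 154.387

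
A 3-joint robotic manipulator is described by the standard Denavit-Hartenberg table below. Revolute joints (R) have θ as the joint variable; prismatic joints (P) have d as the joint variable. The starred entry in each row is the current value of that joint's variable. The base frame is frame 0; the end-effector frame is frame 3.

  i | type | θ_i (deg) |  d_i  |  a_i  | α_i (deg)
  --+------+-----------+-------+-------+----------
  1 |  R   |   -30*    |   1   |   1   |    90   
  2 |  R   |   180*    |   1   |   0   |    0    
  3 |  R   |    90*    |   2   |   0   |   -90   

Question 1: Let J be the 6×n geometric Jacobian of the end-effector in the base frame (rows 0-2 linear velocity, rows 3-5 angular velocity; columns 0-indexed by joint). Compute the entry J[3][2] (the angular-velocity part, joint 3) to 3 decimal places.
axis z_2 = (-0.5000,-0.8660,0.0000); lever o_n−o_2 = (-1.0000,-1.7321,0.0000)
cross product → J_v[:, 2] = (-0.0000,0.0000,-0.0000)
J_ω[:, 2] = z_2
entry J[3][2] = -0.5000

-0.500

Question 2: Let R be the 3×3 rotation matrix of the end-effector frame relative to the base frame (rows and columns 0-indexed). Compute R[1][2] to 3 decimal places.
-0.500

End-effector z-axis (col 2 of R) = (0.8660,-0.5000,-0.0000)
R[1][2] = -0.5000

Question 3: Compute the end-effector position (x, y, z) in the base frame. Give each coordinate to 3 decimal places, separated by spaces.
after link 1: o_1 = (0.8660, -0.5000, 1.0000)
after link 2: o_2 = (0.3660, -1.3660, 1.0000)
after link 3: o_3 = (-0.6340, -3.0981, 1.0000)

-0.634 -3.098 1.000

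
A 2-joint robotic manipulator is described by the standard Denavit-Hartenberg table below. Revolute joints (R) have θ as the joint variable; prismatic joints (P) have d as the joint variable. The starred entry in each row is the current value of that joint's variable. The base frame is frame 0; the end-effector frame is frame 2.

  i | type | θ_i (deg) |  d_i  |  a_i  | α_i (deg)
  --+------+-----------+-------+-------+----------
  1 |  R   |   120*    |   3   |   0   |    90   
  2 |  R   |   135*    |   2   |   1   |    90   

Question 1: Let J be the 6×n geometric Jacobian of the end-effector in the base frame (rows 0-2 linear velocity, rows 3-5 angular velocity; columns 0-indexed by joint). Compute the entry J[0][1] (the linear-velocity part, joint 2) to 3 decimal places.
axis z_1 = (0.8660,0.5000,0.0000); lever o_n−o_1 = (2.0856,0.3876,0.7071)
cross product → J_v[:, 1] = (0.3536,-0.6124,-0.7071)
J_ω[:, 1] = z_1
entry J[0][1] = 0.3536

0.354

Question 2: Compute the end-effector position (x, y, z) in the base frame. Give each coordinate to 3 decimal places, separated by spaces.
after link 1: o_1 = (0.0000, 0.0000, 3.0000)
after link 2: o_2 = (2.0856, 0.3876, 3.7071)

2.086 0.388 3.707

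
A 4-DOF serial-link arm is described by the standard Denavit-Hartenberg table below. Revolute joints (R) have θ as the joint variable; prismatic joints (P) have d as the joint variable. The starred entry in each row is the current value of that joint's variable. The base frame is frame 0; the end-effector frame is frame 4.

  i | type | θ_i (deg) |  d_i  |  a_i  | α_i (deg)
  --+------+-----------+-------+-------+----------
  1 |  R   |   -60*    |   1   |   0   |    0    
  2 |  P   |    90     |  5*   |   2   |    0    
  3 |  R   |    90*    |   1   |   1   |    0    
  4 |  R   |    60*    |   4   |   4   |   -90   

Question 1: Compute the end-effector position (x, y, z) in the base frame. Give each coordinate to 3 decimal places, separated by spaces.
-2.768 1.866 11.000

after link 1: o_1 = (0.0000, 0.0000, 1.0000)
after link 2: o_2 = (1.7321, 1.0000, 6.0000)
after link 3: o_3 = (1.2321, 1.8660, 7.0000)
after link 4: o_4 = (-2.7679, 1.8660, 11.0000)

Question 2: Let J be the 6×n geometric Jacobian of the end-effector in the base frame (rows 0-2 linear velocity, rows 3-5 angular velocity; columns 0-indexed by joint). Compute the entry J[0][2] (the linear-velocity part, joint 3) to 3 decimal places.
axis z_2 = (0.0000,0.0000,1.0000); lever o_n−o_2 = (-4.5000,0.8660,5.0000)
cross product → J_v[:, 2] = (-0.8660,-4.5000,0.0000)
J_ω[:, 2] = z_2
entry J[0][2] = -0.8660

-0.866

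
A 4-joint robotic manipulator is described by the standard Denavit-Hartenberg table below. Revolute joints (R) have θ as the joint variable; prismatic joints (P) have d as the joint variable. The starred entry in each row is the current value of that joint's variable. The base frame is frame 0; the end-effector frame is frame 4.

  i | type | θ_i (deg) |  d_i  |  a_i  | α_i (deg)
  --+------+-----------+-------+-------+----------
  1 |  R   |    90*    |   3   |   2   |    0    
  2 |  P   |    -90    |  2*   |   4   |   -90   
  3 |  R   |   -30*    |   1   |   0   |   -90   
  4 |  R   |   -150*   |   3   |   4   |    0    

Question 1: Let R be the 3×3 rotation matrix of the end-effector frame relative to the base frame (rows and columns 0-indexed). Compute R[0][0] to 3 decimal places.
-0.750

End-effector x-axis (col 0 of R) = (-0.7500,0.5000,-0.4330)
R[0][0] = -0.7500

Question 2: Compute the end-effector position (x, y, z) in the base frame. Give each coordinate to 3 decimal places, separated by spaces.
2.500 5.000 0.670

after link 1: o_1 = (0.0000, 2.0000, 3.0000)
after link 2: o_2 = (4.0000, 2.0000, 5.0000)
after link 3: o_3 = (4.0000, 3.0000, 5.0000)
after link 4: o_4 = (2.5000, 5.0000, 0.6699)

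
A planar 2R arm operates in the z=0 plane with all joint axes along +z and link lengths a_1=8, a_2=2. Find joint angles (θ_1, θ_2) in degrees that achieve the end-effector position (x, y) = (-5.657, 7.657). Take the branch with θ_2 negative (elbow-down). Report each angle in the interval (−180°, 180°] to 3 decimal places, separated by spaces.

134.999 -44.990

cos θ_2 = (90.6313−8²−2²)/(2·8·2) = 0.7072; θ_2 = -44.9902° (elbow-down)
β = atan2(7.6570,-5.6570) = 126.4570°; ψ = atan2(-1.4140,9.4145) = -8.5415°
θ_1 = β − ψ = 134.9985°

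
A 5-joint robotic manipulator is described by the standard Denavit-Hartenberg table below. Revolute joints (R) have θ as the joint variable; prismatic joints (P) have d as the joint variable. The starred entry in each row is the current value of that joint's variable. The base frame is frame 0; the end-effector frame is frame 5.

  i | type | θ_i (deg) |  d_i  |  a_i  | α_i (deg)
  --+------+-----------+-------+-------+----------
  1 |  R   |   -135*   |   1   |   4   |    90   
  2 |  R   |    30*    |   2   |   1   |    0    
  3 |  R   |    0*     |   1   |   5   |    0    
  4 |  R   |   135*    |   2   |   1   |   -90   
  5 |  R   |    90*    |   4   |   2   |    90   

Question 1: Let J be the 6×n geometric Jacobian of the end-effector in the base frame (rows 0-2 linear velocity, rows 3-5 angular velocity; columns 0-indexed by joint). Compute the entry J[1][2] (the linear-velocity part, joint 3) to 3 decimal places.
axis z_2 = (-0.7071,0.7071,0.0000); lever o_n−o_2 = (-2.3539,-0.9397,-1.1049)
cross product → J_v[:, 2] = (-0.7813,-0.7813,2.3289)
J_ω[:, 2] = z_2
entry J[1][2] = -0.7813

-0.781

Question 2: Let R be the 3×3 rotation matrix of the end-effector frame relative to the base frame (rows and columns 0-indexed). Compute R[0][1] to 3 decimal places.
End-effector y-axis (col 1 of R) = (0.1830,0.1830,-0.9659)
R[0][1] = 0.1830

0.183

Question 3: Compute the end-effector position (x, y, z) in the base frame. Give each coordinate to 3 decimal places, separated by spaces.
-7.209 -2.966 0.395

after link 1: o_1 = (-2.8284, -2.8284, 1.0000)
after link 2: o_2 = (-4.8550, -2.0266, 1.5000)
after link 3: o_3 = (-8.6240, -4.3813, 4.0000)
after link 4: o_4 = (-9.3552, -2.2841, 4.2588)
after link 5: o_5 = (-7.2089, -2.9663, 0.3951)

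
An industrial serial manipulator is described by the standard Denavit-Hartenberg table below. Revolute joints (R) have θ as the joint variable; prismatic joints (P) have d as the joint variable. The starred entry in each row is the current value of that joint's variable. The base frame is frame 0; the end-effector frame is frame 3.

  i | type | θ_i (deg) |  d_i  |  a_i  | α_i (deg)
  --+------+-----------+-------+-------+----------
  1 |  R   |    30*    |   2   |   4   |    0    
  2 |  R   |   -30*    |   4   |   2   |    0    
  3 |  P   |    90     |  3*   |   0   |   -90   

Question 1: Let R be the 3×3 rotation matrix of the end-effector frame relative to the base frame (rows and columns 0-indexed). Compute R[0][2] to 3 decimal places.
-1.000

End-effector z-axis (col 2 of R) = (-1.0000,0.0000,0.0000)
R[0][2] = -1.0000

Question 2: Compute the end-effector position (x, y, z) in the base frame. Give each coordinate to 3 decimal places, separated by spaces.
5.464 2.000 9.000

after link 1: o_1 = (3.4641, 2.0000, 2.0000)
after link 2: o_2 = (5.4641, 2.0000, 6.0000)
after link 3: o_3 = (5.4641, 2.0000, 9.0000)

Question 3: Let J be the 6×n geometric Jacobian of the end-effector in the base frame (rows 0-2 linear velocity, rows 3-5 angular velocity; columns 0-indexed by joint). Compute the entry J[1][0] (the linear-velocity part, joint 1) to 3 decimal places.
5.464

axis z_0 = ẑ; lever o_n−o_0 = (5.4641,2.0000,9.0000)
cross product → J_v[:, 0] = (-2.0000,5.4641,0.0000)
J_ω[:, 0] = z_0
entry J[1][0] = 5.4641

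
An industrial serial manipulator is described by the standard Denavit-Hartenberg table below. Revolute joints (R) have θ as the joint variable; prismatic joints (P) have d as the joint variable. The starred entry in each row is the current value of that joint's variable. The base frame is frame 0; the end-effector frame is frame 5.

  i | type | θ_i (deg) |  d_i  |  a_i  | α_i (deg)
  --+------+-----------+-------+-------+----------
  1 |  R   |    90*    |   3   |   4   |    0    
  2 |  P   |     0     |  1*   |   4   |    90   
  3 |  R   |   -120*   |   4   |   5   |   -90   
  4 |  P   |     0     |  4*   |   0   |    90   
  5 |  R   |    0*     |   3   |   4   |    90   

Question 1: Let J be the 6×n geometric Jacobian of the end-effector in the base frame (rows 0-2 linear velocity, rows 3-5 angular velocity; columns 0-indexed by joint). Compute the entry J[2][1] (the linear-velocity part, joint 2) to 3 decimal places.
prismatic axis z_1 = (0.0000,0.0000,1.0000)
J_v[:, 1] = z_1; J_ω[:, 1] = (0,0,0)
entry J[2][1] = 1.0000

1.000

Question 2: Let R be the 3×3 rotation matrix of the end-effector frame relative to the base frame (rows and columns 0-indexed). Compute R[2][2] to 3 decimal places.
0.500

End-effector z-axis (col 2 of R) = (-0.0000,-0.8660,0.5000)
R[2][2] = 0.5000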